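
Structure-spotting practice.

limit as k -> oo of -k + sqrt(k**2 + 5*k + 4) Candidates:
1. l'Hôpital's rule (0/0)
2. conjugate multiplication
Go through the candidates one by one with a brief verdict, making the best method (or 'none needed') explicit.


Best approach: conjugate multiplication — this difference gives up after one conjugate multiplication — the radical structure cancels against its conjugate.
- l'Hôpital's rule (0/0) — substitution produces ∞ − ∞ rather than a vanishing quotient; the rule needs a 0/0 ratio to act on.
- conjugate multiplication: yes, a natural case for it.


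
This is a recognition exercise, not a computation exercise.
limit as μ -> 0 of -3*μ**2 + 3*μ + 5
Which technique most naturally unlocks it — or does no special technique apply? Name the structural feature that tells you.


Method: no special technique — nothing blocks direct substitution at 0: plug in and finish.


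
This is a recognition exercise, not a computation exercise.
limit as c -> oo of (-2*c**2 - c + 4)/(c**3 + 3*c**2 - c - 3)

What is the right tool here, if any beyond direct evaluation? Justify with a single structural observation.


Best approach: dominant-term comparison — as c grows, only the highest-degree terms matter — compare leading terms and read the limit off. As a single quotient, the ∞/∞ shape would yield to repeated differentiation as well — the growth comparison gets there in one look.


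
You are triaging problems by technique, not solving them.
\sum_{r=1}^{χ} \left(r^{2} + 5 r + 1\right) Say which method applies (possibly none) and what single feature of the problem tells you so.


Best approach: no special technique — Faulhaber territory: sum each constant-multiple power of r with its closed-form formula, no trick required.


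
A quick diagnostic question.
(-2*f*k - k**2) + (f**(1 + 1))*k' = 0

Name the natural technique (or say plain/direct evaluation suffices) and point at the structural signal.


Method: the homogeneous substitution — the slope is degree-zero homogeneous: the ratio substitution v = k/f collapses it. A Bernoulli substitution is a fair alternative on this equation directly; the homogeneous reading takes it as given.


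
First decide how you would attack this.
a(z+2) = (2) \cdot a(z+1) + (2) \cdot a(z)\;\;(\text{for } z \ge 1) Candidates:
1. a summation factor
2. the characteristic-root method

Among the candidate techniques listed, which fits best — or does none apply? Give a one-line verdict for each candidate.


Method: the characteristic-root method — constant coefficients and linearity mean the ansatz r^z reduces it to solving the characteristic polynomial.
- a summation factor — a summation factor telescopes one-step recursions; this one carries higher-order memory.
- the characteristic-root method: applies; the problem has the shape this method handles.


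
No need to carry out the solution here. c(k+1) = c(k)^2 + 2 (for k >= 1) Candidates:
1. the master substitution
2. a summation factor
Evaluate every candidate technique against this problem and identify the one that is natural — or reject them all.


Best approach: no special technique — the map from one term to the next is curved, not linear, so linear closed-form machinery does not attach.
- the master substitution: the recursive argument is a shift of the index, not a fixed fraction of it.
- a summation factor — no summation factor applies — the rule is not linear in the sequence values.


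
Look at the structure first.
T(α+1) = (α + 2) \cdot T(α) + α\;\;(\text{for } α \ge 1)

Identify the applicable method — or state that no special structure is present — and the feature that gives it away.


Diagnosis: a summation factor — rescale the sequence by the product of the weights α + 2 so far — the recurrence collapses to a plain running sum.


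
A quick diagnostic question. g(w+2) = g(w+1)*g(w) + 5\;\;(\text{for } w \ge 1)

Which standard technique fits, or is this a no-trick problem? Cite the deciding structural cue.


Method: no special technique — no ansatz, no master substitution, no summation factor survives the nonlinearity here.


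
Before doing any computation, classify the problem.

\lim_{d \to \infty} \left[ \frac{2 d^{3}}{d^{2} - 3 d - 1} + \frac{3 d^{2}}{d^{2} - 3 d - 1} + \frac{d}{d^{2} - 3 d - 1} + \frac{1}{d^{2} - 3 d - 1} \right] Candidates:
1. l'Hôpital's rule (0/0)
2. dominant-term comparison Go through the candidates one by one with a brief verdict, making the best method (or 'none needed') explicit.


Best approach: dominant-term comparison — divide through by the highest power of d; every lower-order term dies and the dominant terms decide the limit.
- l'Hôpital's rule (0/0) — no 0/0 form appears: written as one quotient, top and bottom both grow without bound, and the ratio is decided by their leading terms.
- dominant-term comparison — a fit — the right tool for this form.


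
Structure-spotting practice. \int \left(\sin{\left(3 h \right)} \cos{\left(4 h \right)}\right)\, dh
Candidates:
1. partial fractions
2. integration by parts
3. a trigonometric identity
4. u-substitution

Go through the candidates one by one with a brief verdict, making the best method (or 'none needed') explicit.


Diagnosis: a trigonometric identity — apply product-to-sum to \sin{\left(3 h \right)} \cos{\left(4 h \right)}: two clean single-angle terms replace one awkward product.
- partial fractions — there is no rational-function structure to decompose.
- integration by parts — not the fit here: there is no polynomial factor to ladder down — parts can still close the trigonometric product by recursion, though the identity rewrite is the direct route.
- a trigonometric identity: yes — fits the structure here.
- u-substitution: no subexpression of the integrand pairs with its own derivative as a factor — individual terms may offer their own substitutions, but any change of variable covering the whole integral would have to be constructed from outside the expression.


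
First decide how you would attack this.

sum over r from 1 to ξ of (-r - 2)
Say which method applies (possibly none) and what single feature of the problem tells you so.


Diagnosis: no special technique — nothing telescopes and nothing is geometric; polynomial terms in r sum term by term.


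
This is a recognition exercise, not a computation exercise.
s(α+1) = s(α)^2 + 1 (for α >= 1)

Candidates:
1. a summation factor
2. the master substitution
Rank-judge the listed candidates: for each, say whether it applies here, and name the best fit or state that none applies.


Diagnosis: no special technique — the recurrence is nonlinear in the sequence terms; no linear-recurrence method fits it as written — one iterates or studies it directly.
- a summation factor — no summation factor applies — the rule is not linear in the sequence values.
- the master substitution: no fixed divisor shrinks the index between calls.


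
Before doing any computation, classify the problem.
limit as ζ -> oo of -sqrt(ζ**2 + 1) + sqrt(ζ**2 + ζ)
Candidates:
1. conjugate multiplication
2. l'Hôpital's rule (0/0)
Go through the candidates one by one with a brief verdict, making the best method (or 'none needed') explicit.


Verdict: conjugate multiplication — infinity minus infinity with a radical in play — multiply by the conjugate so the divergences of sqrt(ζ**2 + ζ) and sqrt(ζ**2 + 1) annihilate.
- conjugate multiplication: yes — fits the structure here.
- l'Hôpital's rule (0/0): the expression is a difference driving to ∞ − ∞, not a 0/0 quotient — there is no ratio for the rule to differentiate.


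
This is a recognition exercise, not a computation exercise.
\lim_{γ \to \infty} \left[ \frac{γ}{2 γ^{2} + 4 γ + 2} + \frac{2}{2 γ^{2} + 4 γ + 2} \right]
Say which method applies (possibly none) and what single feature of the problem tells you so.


Verdict: dominant-term comparison — as γ grows, only the highest-degree terms matter — compare leading terms and read the limit off. l'Hôpital's at-infinity variant applies to the expression viewed as a single quotient; the leading-term comparison is the direct route.


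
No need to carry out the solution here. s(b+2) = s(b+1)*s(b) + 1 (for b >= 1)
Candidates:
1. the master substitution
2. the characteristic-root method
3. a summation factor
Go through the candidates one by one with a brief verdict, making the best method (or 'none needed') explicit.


Verdict: no special technique — each new value is a nonlinear function of earlier ones — scaling arguments and superposition both fail.
- the master substitution: there is no divide-the-index recursive argument.
- the characteristic-root method: the recursion is nonlinear in the sequence values, so no linear-modes ansatz applies.
- a summation factor — the recursion is nonlinear — outside the first-order linear family a summation factor addresses.


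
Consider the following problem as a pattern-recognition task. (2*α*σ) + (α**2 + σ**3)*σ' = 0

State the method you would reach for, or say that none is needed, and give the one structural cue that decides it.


Verdict: the exact-equation method — check exactness first: here it holds (2*α*σ, α**2 + σ**3 have matching cross partials), so no integrating factor is needed.


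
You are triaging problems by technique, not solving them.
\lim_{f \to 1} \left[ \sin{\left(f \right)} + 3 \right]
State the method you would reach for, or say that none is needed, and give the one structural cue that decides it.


Best approach: no special technique — no vanishing denominator and no indeterminate clash at the point — evaluation is immediate.


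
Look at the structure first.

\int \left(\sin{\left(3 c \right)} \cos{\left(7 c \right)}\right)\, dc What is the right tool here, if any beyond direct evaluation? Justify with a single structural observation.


Diagnosis: a trigonometric identity — the product \sin{\left(3 c \right)} \cos{\left(7 c \right)} converts to a sum of single-frequency sinusoids via the product-to-sum identity.


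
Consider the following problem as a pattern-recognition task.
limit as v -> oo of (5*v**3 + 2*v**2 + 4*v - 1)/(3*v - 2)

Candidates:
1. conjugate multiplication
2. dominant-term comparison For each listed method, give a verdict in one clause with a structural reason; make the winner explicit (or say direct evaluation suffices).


Method: dominant-term comparison — divide through by the highest power of v; every lower-order term dies and the dominant terms decide the limit.
- conjugate multiplication — no difference of divergent radicals appears, so rationalizing has nothing to cancel.
- dominant-term comparison — yes — fits the structure here.


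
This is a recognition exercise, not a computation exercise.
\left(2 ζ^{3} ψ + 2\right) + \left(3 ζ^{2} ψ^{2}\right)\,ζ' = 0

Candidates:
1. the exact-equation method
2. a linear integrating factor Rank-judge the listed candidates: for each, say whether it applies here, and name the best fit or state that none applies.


Method: the exact-equation method — the compatibility test passes: the ζ-derivative of 2 ζ^{3} ψ + 2 matches the ψ-derivative of 3 ζ^{2} ψ^{2}, so integrate a potential.
- the exact-equation method — applicable, and directly so.
- a linear integrating factor — a nonlinear term in the unknown puts this outside the integrating-factor template.


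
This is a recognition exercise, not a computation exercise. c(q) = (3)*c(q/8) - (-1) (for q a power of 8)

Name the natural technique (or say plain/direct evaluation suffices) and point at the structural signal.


Diagnosis: the master substitution — the argument contracts 8-fold per step: reindex q exponentially and solve the linear recurrence in the new index.


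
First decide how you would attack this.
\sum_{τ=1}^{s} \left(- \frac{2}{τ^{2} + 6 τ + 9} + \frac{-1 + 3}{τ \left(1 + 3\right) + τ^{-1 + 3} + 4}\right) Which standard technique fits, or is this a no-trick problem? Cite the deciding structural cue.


Diagnosis: telescoping — write out three consecutive terms and watch the interior cancel: the advanced copy one term subtracts reappears as the very next term's leading piece, pair after pair.


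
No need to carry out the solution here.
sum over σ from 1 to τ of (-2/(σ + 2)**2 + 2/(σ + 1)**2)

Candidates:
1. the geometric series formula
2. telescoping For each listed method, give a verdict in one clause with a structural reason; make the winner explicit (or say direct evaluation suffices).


Best approach: telescoping — consecutive terms evaluate one function at adjacent indices (2/(σ + 1)**2 is its current value): one term's tail is the next term's head, so the chain collapses.
- the geometric series formula: the term-to-term ratio drifts with the index — the one thing the geometric formula cannot absorb.
- telescoping: yes — fits the structure here.


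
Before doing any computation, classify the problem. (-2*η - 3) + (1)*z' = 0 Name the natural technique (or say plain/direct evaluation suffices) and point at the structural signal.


Diagnosis: no special technique — the slope is a pure function of η; integrate both sides and be done.


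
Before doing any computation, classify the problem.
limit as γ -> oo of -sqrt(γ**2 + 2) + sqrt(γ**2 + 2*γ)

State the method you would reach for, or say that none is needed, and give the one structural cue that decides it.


Technique: conjugate multiplication — both pieces blow up but their difference is finite; the conjugate trick rationalizes sqrt(γ**2 + 2*γ) - sqrt(γ**2 + 2).


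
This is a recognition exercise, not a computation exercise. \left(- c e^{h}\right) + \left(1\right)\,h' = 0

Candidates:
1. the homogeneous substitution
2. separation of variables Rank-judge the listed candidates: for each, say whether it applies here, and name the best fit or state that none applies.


Technique: separation of variables — the slope splits multiplicatively: c carrying all c-dependence times e^{h} carrying all h-dependence — separate and integrate.
- the homogeneous substitution: the slope does not depend on the ratio of the variables alone.
- separation of variables — a fit — the right tool for this form.


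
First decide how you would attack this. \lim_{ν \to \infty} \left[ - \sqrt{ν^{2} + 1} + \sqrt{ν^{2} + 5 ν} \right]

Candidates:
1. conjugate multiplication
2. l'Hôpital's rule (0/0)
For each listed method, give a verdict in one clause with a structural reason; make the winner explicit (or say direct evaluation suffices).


Best approach: conjugate multiplication — an infinity-minus-infinity difference with a surviving radical — multiply by the conjugate to cancel the divergence.
- conjugate multiplication: applicable, and directly so.
- l'Hôpital's rule (0/0) — no quotient structure at all: the clash is ∞ minus ∞, which rationalizing converts into a tractable ratio.


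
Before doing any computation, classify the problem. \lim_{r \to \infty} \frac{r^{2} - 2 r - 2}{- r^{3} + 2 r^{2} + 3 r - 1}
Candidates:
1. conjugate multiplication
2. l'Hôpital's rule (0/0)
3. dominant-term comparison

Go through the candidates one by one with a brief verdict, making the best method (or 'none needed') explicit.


Method: dominant-term comparison — as r grows, only the highest-degree terms matter — compare leading terms and read the limit off.
- conjugate multiplication: no divergent radical difference is present for a conjugate pair to cancel.
- l'Hôpital's rule (0/0) — viewed as a single quotient this runs to ∞/∞, not the 0/0 clash this candidate addresses; an at-infinity variant of the rule would resolve it, but comparing leading growth reads the answer without differentiating.
- dominant-term comparison — applies; the problem has the shape this method handles.


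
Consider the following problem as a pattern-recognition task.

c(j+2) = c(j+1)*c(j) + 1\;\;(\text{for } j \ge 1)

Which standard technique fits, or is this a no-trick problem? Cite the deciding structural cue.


Diagnosis: no special technique — the new term depends nonlinearly on the old ones, which disqualifies every superposition-based technique.


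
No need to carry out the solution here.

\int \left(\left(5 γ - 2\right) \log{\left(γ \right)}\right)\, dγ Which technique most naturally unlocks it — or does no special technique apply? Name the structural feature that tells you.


Verdict: integration by parts — the logarithm \log{\left(γ \right)} wants to be differentiated, not integrated; parts makes that legal.


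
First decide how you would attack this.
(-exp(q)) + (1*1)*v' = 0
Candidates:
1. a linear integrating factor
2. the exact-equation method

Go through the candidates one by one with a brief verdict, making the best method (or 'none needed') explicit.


Verdict: no special technique — the slope is a function of q alone, so integrate both sides directly.
- a linear integrating factor — with the unknown absent the integrating factor is a formality; direct integration is the working structure.
- the exact-equation method — no dependence on the unknown anywhere: exactness is a label without content here.


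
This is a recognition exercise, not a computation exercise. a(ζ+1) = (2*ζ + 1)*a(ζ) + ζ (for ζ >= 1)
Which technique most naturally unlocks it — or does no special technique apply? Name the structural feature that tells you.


Diagnosis: a summation factor — first-order, linear, moving coefficient 2*ζ + 1: the discrete analogue of an integrating factor handles it.


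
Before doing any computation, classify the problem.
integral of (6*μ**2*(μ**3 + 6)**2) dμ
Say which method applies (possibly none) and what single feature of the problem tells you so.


Method: u-substitution — set u = μ**3 + 6: a constant multiple of its derivative, namely 6*μ**2, is present as a factor once the integrand is collected, so the du is sitting there waiting. Brute-force expansion works too — the substitution sees the structure instead of grinding through terms.


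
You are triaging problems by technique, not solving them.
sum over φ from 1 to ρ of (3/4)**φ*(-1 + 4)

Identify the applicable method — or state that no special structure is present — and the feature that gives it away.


Diagnosis: the geometric series formula — check a ratio of consecutive terms: it is 3/4, independent of the index, so the geometric formula closes the sum.


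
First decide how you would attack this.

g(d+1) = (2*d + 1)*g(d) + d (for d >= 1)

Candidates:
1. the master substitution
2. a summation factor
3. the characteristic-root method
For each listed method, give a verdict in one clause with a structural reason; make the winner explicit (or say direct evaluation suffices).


Method: a summation factor — one-term recursion with variable weight 2*d + 1 is solved by product normalization, not by root-finding.
- the master substitution — there is no divide-the-index recursive argument.
- a summation factor: applies; the problem has the shape this method handles.
- the characteristic-root method — an index-dependent weight blocks the pure exponential ansatz.


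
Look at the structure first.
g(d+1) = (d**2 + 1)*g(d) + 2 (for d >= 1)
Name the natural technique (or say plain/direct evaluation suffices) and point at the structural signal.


Diagnosis: a summation factor — one-term recursion with variable weight d**2 + 1 is solved by product normalization, not by root-finding.


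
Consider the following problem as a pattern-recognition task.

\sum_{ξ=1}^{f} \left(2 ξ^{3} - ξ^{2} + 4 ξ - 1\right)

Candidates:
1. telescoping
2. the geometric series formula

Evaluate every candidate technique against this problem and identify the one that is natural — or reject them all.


Technique: no special technique — recognize the absence of structure: constant-multiple powers of ξ summed plainly, no special method required.
- telescoping — the summand is not presented as a shifted difference — a telescoping rewrite may exist, but the displayed structure does not offer one.
- the geometric series formula — consecutive terms are not related by a fixed multiplier.


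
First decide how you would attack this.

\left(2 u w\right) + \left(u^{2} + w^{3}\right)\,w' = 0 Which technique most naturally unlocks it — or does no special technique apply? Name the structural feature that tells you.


Diagnosis: the exact-equation method — because the two cross partials coincide, the form is conservative as written — recover its potential in (u, w).


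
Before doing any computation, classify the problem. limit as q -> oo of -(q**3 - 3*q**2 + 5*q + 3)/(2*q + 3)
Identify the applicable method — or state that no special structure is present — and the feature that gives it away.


Best approach: dominant-term comparison — as q grows, only the highest-degree terms matter — compare leading terms and read the limit off. As a single quotient, the ∞/∞ shape would yield to repeated differentiation as well — the growth comparison gets there in one look.


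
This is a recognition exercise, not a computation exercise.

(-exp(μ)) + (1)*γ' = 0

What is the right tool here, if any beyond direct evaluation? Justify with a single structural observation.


Best approach: no special technique — solved for the derivative, γ never appears on the right — this is a direct integration in μ, not a differential-equations problem at heart.


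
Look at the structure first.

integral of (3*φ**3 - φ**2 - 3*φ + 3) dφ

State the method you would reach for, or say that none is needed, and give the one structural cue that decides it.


Best approach: no special technique — nothing composite, nothing rational, nothing trigonometric — each constant-multiple power of φ integrates by the power rule alone.


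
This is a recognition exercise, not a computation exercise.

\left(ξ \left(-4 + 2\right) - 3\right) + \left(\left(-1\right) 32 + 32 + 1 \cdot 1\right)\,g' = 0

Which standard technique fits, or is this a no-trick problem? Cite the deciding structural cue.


Best approach: no special technique — solved for the derivative, no g appears — this is antidifferentiation in ξ wearing ODE clothing.


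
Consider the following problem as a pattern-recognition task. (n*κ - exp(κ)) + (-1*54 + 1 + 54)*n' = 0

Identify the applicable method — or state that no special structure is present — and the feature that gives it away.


Best approach: a linear integrating factor — first power of n, nonzero forcing: the integrating-factor recipe applies verbatim with p = κ.


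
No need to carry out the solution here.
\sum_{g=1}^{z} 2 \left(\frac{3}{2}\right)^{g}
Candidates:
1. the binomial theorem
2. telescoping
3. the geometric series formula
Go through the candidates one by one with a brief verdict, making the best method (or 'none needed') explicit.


Technique: the geometric series formula — each term is \frac{3}{2} times the previous one, so the geometric-series formula applies directly.
- the binomial theorem: there is no sum-raised-to-a-power identity hiding in these terms.
- telescoping — neither a shifted-difference shape nor integer-spaced poles are present.
- the geometric series formula — applies; the problem has the shape this method handles.


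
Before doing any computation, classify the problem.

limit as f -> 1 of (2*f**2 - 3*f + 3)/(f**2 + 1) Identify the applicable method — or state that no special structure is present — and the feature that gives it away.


Verdict: no special technique — nothing blocks direct substitution at 1: plug in and finish.


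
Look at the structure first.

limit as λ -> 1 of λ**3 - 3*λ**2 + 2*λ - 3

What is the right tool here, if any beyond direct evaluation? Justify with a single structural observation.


Technique: no special technique — the expression is continuous at 1 — substitute and evaluate; no indeterminate form appears.


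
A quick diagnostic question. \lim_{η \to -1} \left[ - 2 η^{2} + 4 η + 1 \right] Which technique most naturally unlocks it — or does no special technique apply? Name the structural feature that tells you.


Technique: no special technique — no denominator vanishes and nothing blows up at -1: direct substitution is the whole computation.


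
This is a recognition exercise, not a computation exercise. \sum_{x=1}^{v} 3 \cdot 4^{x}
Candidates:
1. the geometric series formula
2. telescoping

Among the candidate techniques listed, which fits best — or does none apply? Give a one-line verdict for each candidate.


Method: the geometric series formula — the ratio of consecutive terms is the constant 4, independent of the index — a geometric sum.
- the geometric series formula: a fit — the right tool for this form.
- telescoping — the terms as presented offer no neighboring cancellation — a telescoping rewrite may exist, but the displayed structure does not hand one over.


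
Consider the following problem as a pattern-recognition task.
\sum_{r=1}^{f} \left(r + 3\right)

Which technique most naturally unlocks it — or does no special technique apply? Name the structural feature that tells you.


Technique: no special technique — nothing telescopes and nothing is geometric; polynomial terms in r sum term by term.


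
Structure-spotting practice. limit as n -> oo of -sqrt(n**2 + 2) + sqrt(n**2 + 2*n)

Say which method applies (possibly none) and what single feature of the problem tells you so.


Best approach: conjugate multiplication — the difference sqrt(n**2 + 2*n) - sqrt(n**2 + 2) is an ∞ − ∞ stalemate; its conjugate partner breaks the tie.


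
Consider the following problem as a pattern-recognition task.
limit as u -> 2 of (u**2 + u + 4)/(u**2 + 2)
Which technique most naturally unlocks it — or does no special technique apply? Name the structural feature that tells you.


Best approach: no special technique — nothing blocks direct substitution at 2: plug in and finish.


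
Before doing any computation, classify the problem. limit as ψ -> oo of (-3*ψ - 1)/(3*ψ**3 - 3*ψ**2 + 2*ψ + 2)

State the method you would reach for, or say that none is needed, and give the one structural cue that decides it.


Method: dominant-term comparison — growth-rate triage: the leading powers of ψ decide the limit, everything else is noise. Differentiating the expression as a single quotient would eventually settle it as well; matching dominant growth settles it immediately.


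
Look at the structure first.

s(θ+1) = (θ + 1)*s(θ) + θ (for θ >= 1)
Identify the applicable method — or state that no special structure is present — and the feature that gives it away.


Best approach: a summation factor — first-order linear but the coefficient θ + 1 moves with the index — divide by the cumulative product and telescope.


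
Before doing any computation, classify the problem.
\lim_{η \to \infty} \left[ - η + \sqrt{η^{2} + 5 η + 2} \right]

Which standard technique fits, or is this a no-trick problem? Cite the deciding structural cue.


Verdict: conjugate multiplication — the difference \sqrt{η^{2} + 5 η + 2} - η is an ∞ − ∞ stalemate; its conjugate partner breaks the tie.


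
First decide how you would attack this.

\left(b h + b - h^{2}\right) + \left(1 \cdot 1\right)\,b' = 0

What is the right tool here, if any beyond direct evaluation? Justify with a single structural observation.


Best approach: a linear integrating factor — the unknown enters only to the first power against a nonzero forcing term — the integrating-factor template applies directly.


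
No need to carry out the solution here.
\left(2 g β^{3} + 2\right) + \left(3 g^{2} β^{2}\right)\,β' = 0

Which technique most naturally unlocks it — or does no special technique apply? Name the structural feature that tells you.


Technique: the exact-equation method — the mixed-partials test passes for 2 g β^{3} + 2 and 3 g^{2} β^{2}, so a potential function exists as presented.


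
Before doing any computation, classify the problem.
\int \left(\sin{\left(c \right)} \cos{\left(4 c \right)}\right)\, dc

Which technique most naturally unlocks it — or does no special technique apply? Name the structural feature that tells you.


Method: a trigonometric identity — two sinusoids at different rates multiply in \sin{\left(c \right)} \cos{\left(4 c \right)}; the product-to-sum identity uncouples them.


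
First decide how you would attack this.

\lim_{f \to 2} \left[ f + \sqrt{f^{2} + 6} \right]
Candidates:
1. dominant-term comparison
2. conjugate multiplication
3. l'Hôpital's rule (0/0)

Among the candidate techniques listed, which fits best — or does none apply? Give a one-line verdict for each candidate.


Technique: no special technique — no zero denominators, no indeterminate clash at 2 — substitute and read off the value.
- dominant-term comparison — no dominant power emerges to decide the limit by degree comparison.
- conjugate multiplication — there are no radicals in tension whose conjugate would simplify matters.
- l'Hôpital's rule (0/0): substituting the point gives a finite value outright — there is no indeterminate clash to repair.


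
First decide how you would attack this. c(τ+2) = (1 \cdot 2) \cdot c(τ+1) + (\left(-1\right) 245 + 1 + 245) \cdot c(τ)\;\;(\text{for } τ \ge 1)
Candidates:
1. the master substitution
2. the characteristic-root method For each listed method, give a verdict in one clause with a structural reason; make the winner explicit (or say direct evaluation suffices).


Best approach: the characteristic-root method — this is the constant-coefficient homogeneous case — the whole solution in τ reduces to a polynomial's roots.
- the master substitution: no fixed divisor shrinks the index between calls.
- the characteristic-root method: applies; the problem has the shape this method handles.


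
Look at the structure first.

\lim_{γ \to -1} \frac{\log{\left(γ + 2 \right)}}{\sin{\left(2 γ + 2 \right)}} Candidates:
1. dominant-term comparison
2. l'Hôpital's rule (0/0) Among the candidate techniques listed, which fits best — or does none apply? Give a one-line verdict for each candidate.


Best approach: l'Hôpital's rule (0/0) — plug in -1: top and bottom both hit zero, so differentiate each and retry. A local series expansion at the point resolves it as well; the rule is the packaged version of that step.
- dominant-term comparison — no dominant-degree comparison decides it.
- l'Hôpital's rule (0/0) — applicable, and directly so.


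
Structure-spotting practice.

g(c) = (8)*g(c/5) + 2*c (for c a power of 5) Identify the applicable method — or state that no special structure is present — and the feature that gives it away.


Technique: the master substitution — the recursive call is at index c/5 rather than a shift, a divide-and-conquer shape — substituting c = 5^m linearizes it.


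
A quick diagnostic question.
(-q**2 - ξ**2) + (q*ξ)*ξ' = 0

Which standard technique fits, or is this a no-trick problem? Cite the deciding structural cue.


Method: the homogeneous substitution — the slope's numerator and denominator share total degree; set v = ξ/q and the equation drops to separable form. This doubles as a Bernoulli equation in the unknown as written; the homogeneous route needs no setup at all.


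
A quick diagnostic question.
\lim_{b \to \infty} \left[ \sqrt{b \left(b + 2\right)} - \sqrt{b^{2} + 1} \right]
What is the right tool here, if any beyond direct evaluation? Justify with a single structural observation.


Verdict: conjugate multiplication — the ∞ − ∞ radical form is the exact trigger for the conjugate maneuver.


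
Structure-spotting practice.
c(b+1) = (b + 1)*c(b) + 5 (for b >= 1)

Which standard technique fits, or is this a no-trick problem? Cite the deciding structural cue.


Best approach: a summation factor — with the index-dependent coefficient b + 1, dividing by the cumulative product turns the left side into a pure difference.


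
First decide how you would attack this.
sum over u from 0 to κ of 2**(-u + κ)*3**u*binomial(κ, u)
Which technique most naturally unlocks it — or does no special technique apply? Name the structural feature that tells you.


Diagnosis: the binomial theorem — binomial coefficients against complementary powers of 3 and 2: recognize the binomial expansion and resum.


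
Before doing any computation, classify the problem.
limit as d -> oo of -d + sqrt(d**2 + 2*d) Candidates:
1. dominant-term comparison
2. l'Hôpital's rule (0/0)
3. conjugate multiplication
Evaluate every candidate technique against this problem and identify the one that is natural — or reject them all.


Method: conjugate multiplication — turning the difference into a conjugate-rationalized ratio makes the limit readable.
- dominant-term comparison: no dominant power emerges to decide the limit by degree comparison.
- l'Hôpital's rule (0/0) — no quotient structure at all: the clash is ∞ minus ∞, which rationalizing converts into a tractable ratio.
- conjugate multiplication: applies; the problem has the shape this method handles.


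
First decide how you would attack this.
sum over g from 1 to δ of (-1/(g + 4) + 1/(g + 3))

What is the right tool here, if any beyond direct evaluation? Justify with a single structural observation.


Technique: telescoping — each term adds 1/(g + 3) and subtracts the same expression advanced one index; that subtracted piece cancels against the next term's added copy — only the boundary terms survive.


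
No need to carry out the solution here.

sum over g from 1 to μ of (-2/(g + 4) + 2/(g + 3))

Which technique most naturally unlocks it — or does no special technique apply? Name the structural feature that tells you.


Diagnosis: telescoping — the generic term is a one-step difference of 2/(g + 3), so partial sums shortcut to endpoint evaluation.


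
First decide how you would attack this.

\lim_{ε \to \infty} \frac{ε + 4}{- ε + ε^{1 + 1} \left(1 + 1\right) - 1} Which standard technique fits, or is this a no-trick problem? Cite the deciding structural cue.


Diagnosis: dominant-term comparison — growth-rate triage: the leading powers of ε decide the limit, everything else is noise. As a single quotient, the ∞/∞ shape would yield to repeated differentiation as well — the growth comparison gets there in one look.


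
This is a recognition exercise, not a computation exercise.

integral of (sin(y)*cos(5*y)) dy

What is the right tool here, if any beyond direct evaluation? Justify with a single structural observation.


Diagnosis: a trigonometric identity — sin(y)*cos(5*y) is a beat pattern — rewrite the product as a sum of single-frequency waves before integrating.


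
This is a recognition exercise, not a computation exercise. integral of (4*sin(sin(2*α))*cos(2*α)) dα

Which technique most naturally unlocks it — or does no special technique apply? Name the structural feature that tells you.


Technique: u-substitution — read it as f(sin(2*α)) times a constant multiple of d(sin(2*α)): one substitution, u = sin(2*α), finishes it.


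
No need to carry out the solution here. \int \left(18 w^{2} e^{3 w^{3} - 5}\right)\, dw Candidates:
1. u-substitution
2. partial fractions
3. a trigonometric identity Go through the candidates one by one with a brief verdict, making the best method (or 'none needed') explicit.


Diagnosis: u-substitution — collected, the integrand has one factor that is, up to a constant, the derivative of an inner expression the rest depends on — substitute for that inner expression.
- u-substitution — a fit — the right tool for this form.
- partial fractions: there is no rational-function structure to decompose.
- a trigonometric identity: there is no trigonometric structure at all — the integrand carries no sine or cosine to rewrite.


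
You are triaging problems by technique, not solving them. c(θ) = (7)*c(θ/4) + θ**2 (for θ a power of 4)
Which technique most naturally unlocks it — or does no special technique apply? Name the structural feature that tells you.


Best approach: the master substitution — the argument shrinks by the factor 4, so measure the index on a logarithmic scale and the recursion becomes a shift.


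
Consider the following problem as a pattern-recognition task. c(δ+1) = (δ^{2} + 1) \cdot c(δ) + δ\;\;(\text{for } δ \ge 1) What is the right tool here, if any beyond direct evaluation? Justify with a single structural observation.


Diagnosis: a summation factor — with the index-dependent coefficient δ^{2} + 1, dividing by the cumulative product turns the left side into a pure difference.


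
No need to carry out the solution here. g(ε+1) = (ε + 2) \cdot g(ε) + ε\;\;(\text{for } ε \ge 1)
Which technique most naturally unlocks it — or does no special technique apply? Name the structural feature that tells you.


Method: a summation factor — one-term recursion with variable weight ε + 2 is solved by product normalization, not by root-finding.


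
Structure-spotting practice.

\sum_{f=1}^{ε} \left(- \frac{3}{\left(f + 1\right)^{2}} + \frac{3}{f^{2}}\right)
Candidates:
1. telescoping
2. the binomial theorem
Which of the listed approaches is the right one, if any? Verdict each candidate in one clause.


Verdict: telescoping — the generic term is a one-step difference of \frac{3}{f^{2}}, so partial sums shortcut to endpoint evaluation.
- telescoping: yes, a natural case for it.
- the binomial theorem — there is no sum-raised-to-a-power identity hiding in these terms.


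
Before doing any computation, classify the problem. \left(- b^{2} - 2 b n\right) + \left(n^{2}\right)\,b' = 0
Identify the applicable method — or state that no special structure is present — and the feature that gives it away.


Verdict: the homogeneous substitution — the slope's numerator and denominator share total degree; set v = b/n and the equation drops to separable form. A Bernoulli rewrite works here as the equation stands — the homogeneous substitution is the more immediate reading.


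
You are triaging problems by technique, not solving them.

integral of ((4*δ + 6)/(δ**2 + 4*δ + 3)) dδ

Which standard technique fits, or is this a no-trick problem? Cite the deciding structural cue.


Verdict: partial fractions — rational integrand, reducible denominator δ**2 + 4*δ + 3: decompose first, integrate second.


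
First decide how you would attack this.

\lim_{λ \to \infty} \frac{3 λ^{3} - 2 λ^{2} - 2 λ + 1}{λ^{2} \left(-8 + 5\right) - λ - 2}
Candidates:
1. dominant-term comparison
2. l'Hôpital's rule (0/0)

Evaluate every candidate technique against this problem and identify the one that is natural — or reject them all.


Method: dominant-term comparison — at large λ only the top-degree terms survive; compare the leading terms and the limit falls out.
- dominant-term comparison — yes — fits the structure here.
- l'Hôpital's rule (0/0): viewed as a single quotient this runs to ∞/∞, not the 0/0 clash this candidate addresses; an at-infinity variant of the rule would resolve it, but comparing leading growth reads the answer without differentiating.


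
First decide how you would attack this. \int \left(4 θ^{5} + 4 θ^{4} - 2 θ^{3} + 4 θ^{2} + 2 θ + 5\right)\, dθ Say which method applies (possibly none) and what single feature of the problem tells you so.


Method: no special technique — a term-by-term power-rule job in θ; no substitution or rearrangement earns its keep here.


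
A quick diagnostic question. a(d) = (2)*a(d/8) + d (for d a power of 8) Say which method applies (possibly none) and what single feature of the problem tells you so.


Best approach: the master substitution — recursion at d/8 is multiplicative in the index; logarithmic reindexing via d = 8^m linearizes it.
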